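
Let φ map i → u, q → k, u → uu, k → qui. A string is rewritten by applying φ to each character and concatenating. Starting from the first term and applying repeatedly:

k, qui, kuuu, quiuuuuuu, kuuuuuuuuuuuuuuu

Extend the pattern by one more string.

quiuuuuuuuuuuuuuuuuuuuuuuuuuuuuuu

Applying the rule to each of the 16 symbols of kuuuuuuuuuuuuuuu gives the pieces qui uu uu uu uu uu uu uu uu uu uu uu uu uu uu uu, which concatenate to the answer.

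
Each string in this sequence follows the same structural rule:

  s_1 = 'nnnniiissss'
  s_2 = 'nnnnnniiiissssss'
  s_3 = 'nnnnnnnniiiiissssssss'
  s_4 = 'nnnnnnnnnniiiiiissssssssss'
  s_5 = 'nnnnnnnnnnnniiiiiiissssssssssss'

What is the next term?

nnnnnnnnnnnnnniiiiiiiissssssssssssss

Term n consists of 2n n's, followed by n+1 i's, followed by 2n s's, where the shown terms are n = 2, 3, 4, 5, 6.
Setting n = 7 gives 14, 8, 14 characters in each block.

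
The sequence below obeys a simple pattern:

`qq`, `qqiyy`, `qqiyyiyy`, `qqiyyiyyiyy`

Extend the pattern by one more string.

Every step adds iyy to the end: s(k+1) = s(k)·iyy.
So the next term is qqiyyiyyiyy·iyy.

qqiyyiyyiyyiyy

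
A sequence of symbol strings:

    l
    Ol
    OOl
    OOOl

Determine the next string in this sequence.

OOOOl

Every step adds O at the front: s(k+1) = O·s(k).
So the next term is O·OOOl.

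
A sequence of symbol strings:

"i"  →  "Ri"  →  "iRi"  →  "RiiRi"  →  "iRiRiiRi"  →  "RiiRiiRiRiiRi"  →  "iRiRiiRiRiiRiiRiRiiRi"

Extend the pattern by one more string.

This is a Fibonacci-style word recurrence s(k) = s(k−2)·s(k−1): e.g. i·Ri = iRi.
So term 8 is RiiRiiRiRiiRi·iRiRiiRiRiiRiiRiRiiRi.

RiiRiiRiRiiRiiRiRiiRiRiiRiiRiRiiRi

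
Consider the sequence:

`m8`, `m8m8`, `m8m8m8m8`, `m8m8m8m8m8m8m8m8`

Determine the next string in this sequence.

Every step duplicates the string.
Doubling m8m8m8m8m8m8m8m8:

m8m8m8m8m8m8m8m8m8m8m8m8m8m8m8m8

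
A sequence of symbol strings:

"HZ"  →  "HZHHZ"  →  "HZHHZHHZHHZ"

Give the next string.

Each string is two copies of the previous one joined by 'H'.
So the next term is two copies of HZHHZHHZHHZ with 'H' between the halves.

HZHHZHHZHHZHHZHHZHHZHHZ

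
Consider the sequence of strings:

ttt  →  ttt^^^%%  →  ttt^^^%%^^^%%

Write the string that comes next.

Each term is the previous one with ^^^%% appended.
Applying this once more to ttt^^^%%^^^%%:

ttt^^^%%^^^%%^^^%%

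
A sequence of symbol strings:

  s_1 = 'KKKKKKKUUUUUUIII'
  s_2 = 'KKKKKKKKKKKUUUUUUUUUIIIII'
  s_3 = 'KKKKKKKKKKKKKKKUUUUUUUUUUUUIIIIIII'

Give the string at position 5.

Reading off run lengths: K runs 7, 11, 15; U runs 6, 9, 12; I runs 3, 5, 7 — each is linear in n (n = 1, 2, …).
At n = 5 the blocks have lengths 23, 18, 11.

KKKKKKKKKKKKKKKKKKKKKKKUUUUUUUUUUUUUUUUUUIIIIIIIIIII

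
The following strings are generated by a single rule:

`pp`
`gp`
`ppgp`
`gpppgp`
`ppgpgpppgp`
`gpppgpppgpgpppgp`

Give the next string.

Each term (from the third on) is the two preceding terms concatenated in order: term 3 = pp·gp = ppgp.
So term 7 is ppgpgpppgp·gpppgpppgpgpppgp.

ppgpgpppgpgpppgpppgpgpppgp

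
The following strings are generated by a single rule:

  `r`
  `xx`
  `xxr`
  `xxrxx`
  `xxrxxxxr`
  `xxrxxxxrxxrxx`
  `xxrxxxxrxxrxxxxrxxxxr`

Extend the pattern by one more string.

xxrxxxxrxxrxxxxrxxxxrxxrxxxxrxxrxx

This is a Fibonacci-style word recurrence s(k) = s(k−1)·s(k−2): e.g. xx·r = xxr.
So term 8 is xxrxxxxrxxrxxxxrxxxxr·xxrxxxxrxxrxx.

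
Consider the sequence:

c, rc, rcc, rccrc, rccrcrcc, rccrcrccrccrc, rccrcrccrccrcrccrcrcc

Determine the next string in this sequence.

From term 3 onward, concatenate the last term with the second-to-last: rc·c = rcc, rcc·rc = rccrc, …
The next term joins rccrcrccrccrcrccrcrcc and rccrcrccrccrc.

rccrcrccrccrcrccrcrccrccrcrccrccrc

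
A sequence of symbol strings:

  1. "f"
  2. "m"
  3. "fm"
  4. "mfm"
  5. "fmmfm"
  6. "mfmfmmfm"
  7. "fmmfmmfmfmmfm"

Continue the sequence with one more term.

From term 3 onward, concatenate the second-to-last term with the last: f·m = fm, m·fm = mfm, …
The next term joins mfmfmmfm and fmmfmmfmfmmfm.

mfmfmmfmfmmfmmfmfmmfm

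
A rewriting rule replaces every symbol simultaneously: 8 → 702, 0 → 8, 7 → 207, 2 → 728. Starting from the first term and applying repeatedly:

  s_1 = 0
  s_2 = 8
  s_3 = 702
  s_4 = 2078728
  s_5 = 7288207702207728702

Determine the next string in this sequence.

Replace each of the 19 characters of 7288207702207728702 in place — 207 728 702 702 728 8 207 207 8 728 728 8 207 207 728 702 207 8 728 — and concatenate.

2077287027027288207207872872882072077287022078728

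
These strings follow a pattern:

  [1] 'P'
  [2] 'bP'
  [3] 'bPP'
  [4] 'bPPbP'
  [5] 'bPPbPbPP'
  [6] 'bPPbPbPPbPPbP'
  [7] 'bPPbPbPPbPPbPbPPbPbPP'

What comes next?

bPPbPbPPbPPbPbPPbPbPPbPPbPbPPbPPbP

From term 3 onward, concatenate the last term with the second-to-last: bP·P = bPP, bPP·bP = bPPbP, …
Continuing: bPPbPbPPbPPbPbPPbPbPP · bPPbPbPPbPPbP gives term 8.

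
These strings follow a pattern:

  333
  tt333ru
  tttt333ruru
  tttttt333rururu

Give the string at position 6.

tttttttttt333rururururu

s(k+1) = tt·s(k)·ru, so each term gains tt as a prefix and ru as a suffix.
From tttttt333rururu, 2 further steps: tttttt333rururu → tttttttt333rurururu → (answer).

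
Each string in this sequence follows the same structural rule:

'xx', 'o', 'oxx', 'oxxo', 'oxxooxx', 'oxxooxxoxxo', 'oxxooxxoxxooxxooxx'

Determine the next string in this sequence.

oxxooxxoxxooxxooxxoxxooxxoxxo

This is a Fibonacci-style word recurrence s(k) = s(k−1)·s(k−2): e.g. o·xx = oxx.
Continuing: oxxooxxoxxooxxooxx · oxxooxxoxxo gives term 8.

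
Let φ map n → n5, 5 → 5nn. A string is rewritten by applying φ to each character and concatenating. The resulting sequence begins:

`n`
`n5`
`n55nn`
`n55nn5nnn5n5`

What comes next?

Apply φ to n55nn5nnn5n5 symbol by symbol: n→n5, 5→5nn, 5→5nn, n→n5, n→n5, 5→5nn, n→n5, n→n5, n→n5, 5→5nn, n→n5, 5→5nn; joined: n5 5nn 5nn n5 n5 5nn n5 n5 n5 5nn n5 5nn.

n55nn5nnn5n55nnn5n5n55nnn55nn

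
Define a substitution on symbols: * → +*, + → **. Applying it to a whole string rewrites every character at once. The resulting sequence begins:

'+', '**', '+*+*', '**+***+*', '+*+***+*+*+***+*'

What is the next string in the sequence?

**+***+*+*+***+***+***+*+*+***+*

Applying the rule to each of the 16 symbols of +*+***+*+*+***+* gives the pieces ** +* ** +* +* +* ** +* ** +* ** +* +* +* ** +*, which concatenate to the answer.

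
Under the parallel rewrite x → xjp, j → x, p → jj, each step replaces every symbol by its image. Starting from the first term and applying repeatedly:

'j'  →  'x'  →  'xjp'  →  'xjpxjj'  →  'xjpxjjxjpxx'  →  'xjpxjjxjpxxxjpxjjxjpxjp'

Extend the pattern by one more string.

Applying the rule to each of the 23 symbols of xjpxjjxjpxxxjpxjjxjpxjp gives the pieces xjp x jj xjp x x xjp x jj xjp xjp xjp x jj xjp x x xjp x jj xjp x jj, which concatenate to the answer.

xjpxjjxjpxxxjpxjjxjpxjpxjpxjjxjpxxxjpxjjxjpxjj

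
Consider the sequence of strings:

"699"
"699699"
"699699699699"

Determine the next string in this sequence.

s(k+1) = s(k)·s(k) — each term doubles the last.
So the next term is two copies of 699699699699.

699699699699699699699699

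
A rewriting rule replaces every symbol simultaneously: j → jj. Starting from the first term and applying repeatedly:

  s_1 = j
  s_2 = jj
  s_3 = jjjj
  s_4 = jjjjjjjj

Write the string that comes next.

jjjjjjjjjjjjjjjj

Apply φ to jjjjjjjj symbol by symbol: j→jj, j→jj, j→jj, j→jj, j→jj, j→jj, j→jj, j→jj; joined: jj jj jj jj jj jj jj jj.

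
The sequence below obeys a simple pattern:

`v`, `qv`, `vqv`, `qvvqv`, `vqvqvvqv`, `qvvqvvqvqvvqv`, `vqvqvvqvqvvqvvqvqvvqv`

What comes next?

This is a Fibonacci-style word recurrence s(k) = s(k−2)·s(k−1): e.g. v·qv = vqv.
Continuing: qvvqvvqvqvvqv · vqvqvvqvqvvqvvqvqvvqv gives term 8.

qvvqvvqvqvvqvvqvqvvqvqvvqvvqvqvvqv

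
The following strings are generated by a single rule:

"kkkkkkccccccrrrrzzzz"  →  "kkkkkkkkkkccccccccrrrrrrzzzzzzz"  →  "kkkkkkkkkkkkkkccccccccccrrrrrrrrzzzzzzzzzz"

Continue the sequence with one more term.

kkkkkkkkkkkkkkkkkkccccccccccccrrrrrrrrrrzzzzzzzzzzzzz

Reading off run lengths: k runs 6, 10, 14; c runs 6, 8, 10; r runs 4, 6, 8; z runs 4, 7, 10 — each is linear in n, where the shown terms are n = 2, 3, 4.
At n = 5 the blocks have lengths 18, 12, 10, 13.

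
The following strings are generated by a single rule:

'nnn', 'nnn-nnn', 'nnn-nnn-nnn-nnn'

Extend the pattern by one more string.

Every step duplicates the string with '-' between the halves.
Doubling nnn-nnn-nnn-nnn with '-' between the halves:

nnn-nnn-nnn-nnn-nnn-nnn-nnn-nnn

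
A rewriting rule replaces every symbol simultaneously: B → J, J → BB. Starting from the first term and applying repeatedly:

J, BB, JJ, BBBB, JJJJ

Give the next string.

BBBBBBBB

Rewriting each symbol of JJJJ: J→BB, J→BB, J→BB, J→BB, which concatenates to BB BB BB BB.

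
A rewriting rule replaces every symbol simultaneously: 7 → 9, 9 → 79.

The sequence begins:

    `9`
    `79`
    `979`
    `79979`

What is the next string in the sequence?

Apply φ to 79979 symbol by symbol: 7→9, 9→79, 9→79, 7→9, 9→79; joined: 9 79 79 9 79.

97979979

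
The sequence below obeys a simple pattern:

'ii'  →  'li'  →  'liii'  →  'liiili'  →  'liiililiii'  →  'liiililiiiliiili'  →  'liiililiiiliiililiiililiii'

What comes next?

liiililiiiliiililiiililiiiliiililiiiliiili

This is a Fibonacci-style word recurrence s(k) = s(k−1)·s(k−2): e.g. li·ii = liii.
The next term joins liiililiiiliiililiiililiii and liiililiiiliiili.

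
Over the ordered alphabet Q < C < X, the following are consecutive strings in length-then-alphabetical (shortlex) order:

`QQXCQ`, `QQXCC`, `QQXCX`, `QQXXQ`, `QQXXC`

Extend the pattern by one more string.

Treat QQXXC as a base-3 numeral over the given alphabet and add one, carrying through any trailing X's.

QQXXX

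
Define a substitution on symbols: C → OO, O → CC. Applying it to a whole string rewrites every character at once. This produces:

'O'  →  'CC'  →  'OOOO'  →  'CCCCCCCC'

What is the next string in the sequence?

OOOOOOOOOOOOOOOO

Expanding CCCCCCCC: C→OO, C→OO, C→OO, C→OO, C→OO, C→OO, C→OO, C→OO. Concatenated: OO OO OO OO OO OO OO OO.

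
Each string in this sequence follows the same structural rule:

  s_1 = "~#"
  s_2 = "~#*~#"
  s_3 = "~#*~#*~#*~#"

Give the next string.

~#*~#*~#*~#*~#*~#*~#*~#

Every step duplicates the string with '*' between the halves.
So the next term is two copies of ~#*~#*~#*~# with '*' between the halves.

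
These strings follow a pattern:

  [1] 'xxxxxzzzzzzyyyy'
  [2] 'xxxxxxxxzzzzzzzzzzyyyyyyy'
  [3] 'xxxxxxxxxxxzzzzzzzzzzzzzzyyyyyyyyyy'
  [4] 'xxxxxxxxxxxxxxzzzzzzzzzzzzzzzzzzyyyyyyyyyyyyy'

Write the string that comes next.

The n-th term is 3n+2 x's then 4n+2 z's then 3n+1 y's (n = 1, 2, …).
At n = 5 the blocks have lengths 17, 22, 16.

xxxxxxxxxxxxxxxxxzzzzzzzzzzzzzzzzzzzzzzyyyyyyyyyyyyyyyy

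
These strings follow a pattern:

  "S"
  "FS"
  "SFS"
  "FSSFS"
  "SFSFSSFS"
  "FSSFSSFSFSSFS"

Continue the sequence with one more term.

Each term (from the third on) is the two preceding terms concatenated in order: term 3 = S·FS = SFS.
The next term joins SFSFSSFS and FSSFSSFSFSSFS.

SFSFSSFSFSSFSSFSFSSFS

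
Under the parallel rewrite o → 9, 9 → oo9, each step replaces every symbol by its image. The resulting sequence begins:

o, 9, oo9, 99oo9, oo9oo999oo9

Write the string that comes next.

99oo999oo9oo9oo999oo9

Expanding oo9oo999oo9: o→9, o→9, 9→oo9, o→9, o→9, 9→oo9, 9→oo9, 9→oo9, o→9, o→9, 9→oo9. Concatenated: 9 9 oo9 9 9 oo9 oo9 oo9 9 9 oo9.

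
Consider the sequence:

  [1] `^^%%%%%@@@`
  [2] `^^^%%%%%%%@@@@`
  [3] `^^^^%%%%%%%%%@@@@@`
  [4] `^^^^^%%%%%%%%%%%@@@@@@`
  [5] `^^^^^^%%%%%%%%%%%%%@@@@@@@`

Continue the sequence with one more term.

^^^^^^^%%%%%%%%%%%%%%%@@@@@@@@

Each string has the form ^^{n-1} %^{2n-1} @^{n}, where the shown terms are n = 3, 4, 5, 6, 7.
Setting n = 8 gives 7, 15, 8 characters in each block.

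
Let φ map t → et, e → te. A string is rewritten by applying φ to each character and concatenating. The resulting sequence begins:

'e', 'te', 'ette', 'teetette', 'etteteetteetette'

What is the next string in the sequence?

Applying the rule to each of the 16 symbols of etteteetteetette gives the pieces te et et te et te te et et te te et te et et te, which concatenate to the answer.

teetetteetteteetetteteetteetette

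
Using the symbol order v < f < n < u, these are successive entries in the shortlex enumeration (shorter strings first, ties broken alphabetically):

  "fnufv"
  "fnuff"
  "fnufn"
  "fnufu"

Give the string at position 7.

fnunn

Stepping forward 3 times from fnufu: fnufu → fnunv → fnunf, then the target.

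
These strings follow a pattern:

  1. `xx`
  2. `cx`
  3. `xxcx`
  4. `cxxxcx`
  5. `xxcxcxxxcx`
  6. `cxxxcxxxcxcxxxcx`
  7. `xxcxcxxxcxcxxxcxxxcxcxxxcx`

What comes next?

cxxxcxxxcxcxxxcxxxcxcxxxcxcxxxcxxxcxcxxxcx

From term 3 onward, concatenate the second-to-last term with the last: xx·cx = xxcx, cx·xxcx = cxxxcx, …
The next term joins cxxxcxxxcxcxxxcx and xxcxcxxxcxcxxxcxxxcxcxxxcx.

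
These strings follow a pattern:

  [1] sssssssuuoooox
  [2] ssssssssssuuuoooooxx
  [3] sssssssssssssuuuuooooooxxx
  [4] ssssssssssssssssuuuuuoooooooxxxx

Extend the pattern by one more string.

sssssssssssssssssssuuuuuuooooooooxxxxx

Each string has the form s^{3n+1} u^{n} o^{n+2} x^{n-1}, where the shown terms are n = 2, 3, 4, 5.
Setting n = 6 gives 19, 6, 8, 5 characters in each block.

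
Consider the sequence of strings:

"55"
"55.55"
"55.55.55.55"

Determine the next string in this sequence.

55.55.55.55.55.55.55.55

Every step duplicates the string with '.' between the halves.
So the next term is two copies of 55.55.55.55 with '.' between the halves.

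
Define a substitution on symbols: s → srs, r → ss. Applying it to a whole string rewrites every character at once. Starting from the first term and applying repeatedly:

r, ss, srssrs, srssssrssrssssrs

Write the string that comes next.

φ(srssssrssrssssrs) expands symbol-by-symbol to srs ss srs srs srs srs ss srs srs ss srs srs srs srs ss srs; joining the 16 pieces gives the next term.

srssssrssrssrssrssssrssrssssrssrssrssrssssrs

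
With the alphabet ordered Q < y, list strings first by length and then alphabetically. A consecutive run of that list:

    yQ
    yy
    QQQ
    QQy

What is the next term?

Treat QQy as a base-2 numeral over the given alphabet and add one, carrying through any trailing y's.

QyQ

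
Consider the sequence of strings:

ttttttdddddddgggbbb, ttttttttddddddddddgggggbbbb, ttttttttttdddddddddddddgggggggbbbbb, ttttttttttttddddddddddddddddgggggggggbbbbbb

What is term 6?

ttttttttttttttttddddddddddddddddddddddgggggggggggggbbbbbbbb

Each string has the form t^{2n+2} d^{3n+1} g^{2n-1} b^{n+1}, where the shown terms are n = 2, 3, 4, 5.
Setting n = 7 gives 16, 22, 13, 8 characters in each block.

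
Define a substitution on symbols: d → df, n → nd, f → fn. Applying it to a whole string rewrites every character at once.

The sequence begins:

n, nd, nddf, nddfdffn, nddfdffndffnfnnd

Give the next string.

φ(nddfdffndffnfnnd) expands symbol-by-symbol to nd df df fn df fn fn nd df fn fn nd fn nd nd df; joining the 16 pieces gives the next term.

nddfdffndffnfnnddffnfnndfnndnddf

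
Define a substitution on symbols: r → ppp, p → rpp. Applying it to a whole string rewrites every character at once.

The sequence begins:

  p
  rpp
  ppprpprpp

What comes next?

Expanding ppprpprpp: p→rpp, p→rpp, p→rpp, r→ppp, p→rpp, p→rpp, r→ppp, p→rpp, p→rpp. Concatenated: rpp rpp rpp ppp rpp rpp ppp rpp rpp.

rpprpprppppprpprppppprpprpp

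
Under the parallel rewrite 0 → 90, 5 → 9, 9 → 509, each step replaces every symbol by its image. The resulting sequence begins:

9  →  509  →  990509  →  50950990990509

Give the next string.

9905099905095099050950990990509

Replace each of the 14 characters of 50950990990509 in place — 9 90 509 9 90 509 509 90 509 509 90 9 90 509 — and concatenate.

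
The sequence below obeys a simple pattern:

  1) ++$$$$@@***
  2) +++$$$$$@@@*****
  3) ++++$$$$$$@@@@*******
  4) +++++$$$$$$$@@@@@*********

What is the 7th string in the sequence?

++++++++$$$$$$$$$$@@@@@@@@***************

Reading off run lengths: + runs 2, 3, 4, 5; $ runs 4, 5, 6, 7; @ runs 2, 3, 4, 5; * runs 3, 5, 7, 9 — each is linear in n, where the shown terms are n = 2, 3, 4, 5.
At n = 8 the blocks have lengths 8, 10, 8, 15.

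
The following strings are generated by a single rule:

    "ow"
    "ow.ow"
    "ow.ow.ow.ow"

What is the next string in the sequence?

Every step duplicates the string with '.' between the halves.
Doubling ow.ow.ow.ow with '.' between the halves:

ow.ow.ow.ow.ow.ow.ow.ow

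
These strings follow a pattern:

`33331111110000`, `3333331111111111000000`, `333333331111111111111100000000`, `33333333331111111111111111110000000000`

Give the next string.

3333333333331111111111111111111111000000000000

Each string has the form 3^{2n} 1^{4n-2} 0^{2n}, where the shown terms are n = 2, 3, 4, 5.
At n = 6 the blocks have lengths 12, 22, 12.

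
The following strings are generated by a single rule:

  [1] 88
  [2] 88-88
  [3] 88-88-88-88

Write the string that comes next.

Every step duplicates the string with '-' between the halves.
Doubling 88-88-88-88 with '-' between the halves:

88-88-88-88-88-88-88-88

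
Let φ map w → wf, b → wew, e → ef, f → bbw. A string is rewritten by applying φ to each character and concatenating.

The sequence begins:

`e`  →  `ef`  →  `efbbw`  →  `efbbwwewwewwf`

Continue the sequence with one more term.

efbbwwewwewwfwfefwfwfefwfwfbbw

φ(efbbwwewwewwf) expands symbol-by-symbol to ef bbw wew wew wf wf ef wf wf ef wf wf bbw; joining the 13 pieces gives the next term.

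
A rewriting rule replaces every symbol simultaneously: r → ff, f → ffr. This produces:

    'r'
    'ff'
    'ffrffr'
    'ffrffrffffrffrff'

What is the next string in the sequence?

Rewriting the 16 symbols of ffrffrffffrffrff one by one yields ffr ffr ff ffr ffr ff ffr ffr ffr ffr ff ffr ffr ff ffr ffr; concatenated:

ffrffrffffrffrffffrffrffrffrffffrffrffffrffr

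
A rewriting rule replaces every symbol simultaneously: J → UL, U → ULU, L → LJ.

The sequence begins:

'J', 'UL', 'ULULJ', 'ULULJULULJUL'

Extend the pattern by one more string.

Apply φ to ULULJULULJUL symbol by symbol: U→ULU, L→LJ, U→ULU, L→LJ, J→UL, U→ULU, L→LJ, U→ULU, L→LJ, J→UL, U→ULU, L→LJ; joined: ULU LJ ULU LJ UL ULU LJ ULU LJ UL ULU LJ.

ULULJULULJULULULJULULJULULULJ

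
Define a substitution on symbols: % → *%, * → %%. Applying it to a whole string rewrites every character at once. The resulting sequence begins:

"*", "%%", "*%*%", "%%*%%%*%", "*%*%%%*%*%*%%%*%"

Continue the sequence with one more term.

φ(*%*%%%*%*%*%%%*%) expands symbol-by-symbol to %% *% %% *% *% *% %% *% %% *% %% *% *% *% %% *%; joining the 16 pieces gives the next term.

%%*%%%*%*%*%%%*%%%*%%%*%*%*%%%*%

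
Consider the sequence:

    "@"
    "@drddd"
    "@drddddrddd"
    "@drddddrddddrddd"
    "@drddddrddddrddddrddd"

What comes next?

Every step adds drddd to the end: s(k+1) = s(k)·drddd.
Applying this once more to @drddddrddddrddddrddd:

@drddddrddddrddddrddddrddd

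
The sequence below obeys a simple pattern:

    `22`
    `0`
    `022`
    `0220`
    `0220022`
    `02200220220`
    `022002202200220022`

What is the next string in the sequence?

Each term (from the third on) is the previous term followed by the one before it: term 3 = 0·22 = 022.
Continuing: 022002202200220022 · 02200220220 gives term 8.

02200220220022002202200220220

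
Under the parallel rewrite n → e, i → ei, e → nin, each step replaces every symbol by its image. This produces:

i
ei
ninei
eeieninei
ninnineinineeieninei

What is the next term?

Rewriting the 20 symbols of ninnineinineeieninei one by one yields e ei e e ei e nin ei e ei e nin nin ei nin e ei e nin ei; concatenated:

eeieeeienineieeieninnineinineeieninei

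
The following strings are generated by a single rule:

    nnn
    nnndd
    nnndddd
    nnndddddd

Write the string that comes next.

nnndddddddd

The strings grow by a fixed suffix dd each time.
One more step from nnndddddd gives the answer.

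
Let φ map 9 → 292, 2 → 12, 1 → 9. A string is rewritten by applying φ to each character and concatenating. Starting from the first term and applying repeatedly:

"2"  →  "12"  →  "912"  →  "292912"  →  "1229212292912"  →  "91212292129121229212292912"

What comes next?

292912912122921291229291291212292129121229212292912

φ(91212292129121229212292912) expands symbol-by-symbol to 292 9 12 9 12 12 292 12 9 12 292 9 12 9 12 12 292 12 9 12 12 292 12 292 9 12; joining the 26 pieces gives the next term.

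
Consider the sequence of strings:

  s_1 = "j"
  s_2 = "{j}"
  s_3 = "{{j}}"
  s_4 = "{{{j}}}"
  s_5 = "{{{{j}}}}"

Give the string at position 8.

{{{{{{{j}}}}}}}

Every step adds { to the front and } to the end of the previous string.
From {{{{j}}}}, 3 further steps: {{{{j}}}} → {{{{{j}}}}} → {{{{{{j}}}}}} → (answer).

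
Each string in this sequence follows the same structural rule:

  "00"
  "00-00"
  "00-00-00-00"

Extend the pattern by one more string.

Each string is two copies of the previous one joined by '-'.
One more doubling of 00-00-00-00 gives the answer.

00-00-00-00-00-00-00-00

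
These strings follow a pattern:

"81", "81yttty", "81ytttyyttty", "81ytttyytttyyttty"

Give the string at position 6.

81ytttyytttyytttyytttyyttty

Every step adds yttty to the end: s(k+1) = s(k)·yttty.
From 81ytttyytttyyttty, 2 further steps: 81ytttyytttyyttty → 81ytttyytttyytttyyttty → (answer).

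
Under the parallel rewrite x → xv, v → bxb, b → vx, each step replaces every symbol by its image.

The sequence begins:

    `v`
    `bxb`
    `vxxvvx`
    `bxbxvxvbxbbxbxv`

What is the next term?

vxxvvxxvbxbxvbxbvxxvvxvxxvvxxvbxb

Replace each of the 15 characters of bxbxvxvbxbbxbxv in place — vx xv vx xv bxb xv bxb vx xv vx vx xv vx xv bxb — and concatenate.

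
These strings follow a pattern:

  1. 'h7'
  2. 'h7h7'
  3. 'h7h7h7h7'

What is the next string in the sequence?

Every step duplicates the string.
Doubling h7h7h7h7:

h7h7h7h7h7h7h7h7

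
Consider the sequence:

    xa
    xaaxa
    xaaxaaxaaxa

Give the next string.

Each string is two copies of the previous one joined by 'a'.
So the next term is two copies of xaaxaaxaaxa with 'a' between the halves.

xaaxaaxaaxaaxaaxaaxaaxa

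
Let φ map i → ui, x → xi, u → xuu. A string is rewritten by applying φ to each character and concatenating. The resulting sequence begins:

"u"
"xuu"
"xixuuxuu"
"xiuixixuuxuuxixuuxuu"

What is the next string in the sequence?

Replace each of the 20 characters of xiuixixuuxuuxixuuxuu in place — xi ui xuu ui xi ui xi xuu xuu xi xuu xuu xi ui xi xuu xuu xi xuu xuu — and concatenate.

xiuixuuuixiuixixuuxuuxixuuxuuxiuixixuuxuuxixuuxuu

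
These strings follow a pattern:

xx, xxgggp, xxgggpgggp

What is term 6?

Every step adds gggp to the end: s(k+1) = s(k)·gggp.
From xxgggpgggp, 3 further steps: xxgggpgggp → xxgggpgggpgggp → xxgggpgggpgggpgggp → (answer).

xxgggpgggpgggpgggpgggp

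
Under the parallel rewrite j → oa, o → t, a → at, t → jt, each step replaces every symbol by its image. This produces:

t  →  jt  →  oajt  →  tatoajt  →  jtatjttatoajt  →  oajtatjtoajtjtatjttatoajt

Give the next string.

Applying the rule to each of the 25 symbols of oajtatjtoajtjtatjttatoajt gives the pieces t at oa jt at jt oa jt t at oa jt oa jt at jt oa jt jt at jt t at oa jt, which concatenate to the answer.

tatoajtatjtoajttatoajtoajtatjtoajtjtatjttatoajt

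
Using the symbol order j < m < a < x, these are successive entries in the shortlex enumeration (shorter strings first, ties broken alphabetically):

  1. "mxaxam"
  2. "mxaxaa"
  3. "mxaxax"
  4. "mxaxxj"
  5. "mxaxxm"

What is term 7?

Continuing the enumeration 2 steps past mxaxxm: mxaxxm → mxaxxa → (answer).

mxaxxx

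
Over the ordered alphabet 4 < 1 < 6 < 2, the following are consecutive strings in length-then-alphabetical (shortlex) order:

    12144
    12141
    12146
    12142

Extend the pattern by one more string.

The successor of 12142 increments the rightmost position that isn't already 2 and resets every position after it to 4.

12114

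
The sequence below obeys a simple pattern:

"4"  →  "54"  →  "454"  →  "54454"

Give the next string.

45454454

This is a Fibonacci-style word recurrence s(k) = s(k−2)·s(k−1): e.g. 4·54 = 454.
So term 5 is 454·54454.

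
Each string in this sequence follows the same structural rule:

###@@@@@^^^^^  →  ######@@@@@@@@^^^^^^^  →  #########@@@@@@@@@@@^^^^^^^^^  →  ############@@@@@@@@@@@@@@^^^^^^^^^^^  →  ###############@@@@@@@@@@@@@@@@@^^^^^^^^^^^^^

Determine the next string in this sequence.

##################@@@@@@@@@@@@@@@@@@@@^^^^^^^^^^^^^^^

Each string has the form #^{3n} @^{3n+2} ^^{2n+3} (n = 1, 2, …).
At n = 6 the blocks have lengths 18, 20, 15.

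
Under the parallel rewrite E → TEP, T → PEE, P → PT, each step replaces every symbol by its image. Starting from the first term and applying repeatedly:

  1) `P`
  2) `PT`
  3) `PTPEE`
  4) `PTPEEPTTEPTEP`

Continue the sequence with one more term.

PTPEEPTTEPTEPPTPEEPEETEPPTPEETEPPT

Replace each of the 13 characters of PTPEEPTTEPTEP in place — PT PEE PT TEP TEP PT PEE PEE TEP PT PEE TEP PT — and concatenate.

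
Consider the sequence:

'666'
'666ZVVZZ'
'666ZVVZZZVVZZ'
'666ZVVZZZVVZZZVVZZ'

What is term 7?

666ZVVZZZVVZZZVVZZZVVZZZVVZZZVVZZ

Every step adds ZVVZZ to the end: s(k+1) = s(k)·ZVVZZ.
From 666ZVVZZZVVZZZVVZZ, 3 further steps: 666ZVVZZZVVZZZVVZZ → 666ZVVZZZVVZZZVVZZZVVZZ → 666ZVVZZZVVZZZVVZZZVVZZZVVZZ → (answer).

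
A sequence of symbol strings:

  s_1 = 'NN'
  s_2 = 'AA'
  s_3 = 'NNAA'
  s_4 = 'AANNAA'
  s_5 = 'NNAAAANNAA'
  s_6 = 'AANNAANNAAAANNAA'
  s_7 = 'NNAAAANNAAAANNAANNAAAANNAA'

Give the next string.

Each term (from the third on) is the two preceding terms concatenated in order: term 3 = NN·AA = NNAA.
So term 8 is AANNAANNAAAANNAA·NNAAAANNAAAANNAANNAAAANNAA.

AANNAANNAAAANNAANNAAAANNAAAANNAANNAAAANNAA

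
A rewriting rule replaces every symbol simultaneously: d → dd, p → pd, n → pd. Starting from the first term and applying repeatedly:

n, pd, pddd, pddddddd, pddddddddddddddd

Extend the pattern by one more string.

Replace each of the 16 characters of pddddddddddddddd in place — pd dd dd dd dd dd dd dd dd dd dd dd dd dd dd dd — and concatenate.

pddddddddddddddddddddddddddddddd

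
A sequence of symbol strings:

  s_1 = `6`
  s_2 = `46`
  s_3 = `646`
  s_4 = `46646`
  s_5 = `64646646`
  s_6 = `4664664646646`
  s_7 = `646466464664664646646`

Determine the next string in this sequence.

4664664646646646466464664664646646

From term 3 onward, concatenate the second-to-last term with the last: 6·46 = 646, 46·646 = 46646, …
Continuing: 4664664646646 · 646466464664664646646 gives term 8.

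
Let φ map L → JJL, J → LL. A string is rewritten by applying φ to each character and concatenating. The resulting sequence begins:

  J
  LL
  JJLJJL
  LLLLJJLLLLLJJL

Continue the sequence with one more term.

Applying the rule to each of the 14 symbols of LLLLJJLLLLLJJL gives the pieces JJL JJL JJL JJL LL LL JJL JJL JJL JJL JJL LL LL JJL, which concatenate to the answer.

JJLJJLJJLJJLLLLLJJLJJLJJLJJLJJLLLLLJJL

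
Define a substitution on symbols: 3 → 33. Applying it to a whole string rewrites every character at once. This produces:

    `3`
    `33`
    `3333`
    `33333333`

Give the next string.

3333333333333333

Expanding 33333333: 3→33, 3→33, 3→33, 3→33, 3→33, 3→33, 3→33, 3→33. Concatenated: 33 33 33 33 33 33 33 33.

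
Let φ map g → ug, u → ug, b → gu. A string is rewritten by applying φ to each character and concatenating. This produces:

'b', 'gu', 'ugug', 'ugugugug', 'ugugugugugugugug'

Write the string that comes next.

Rewriting the 16 symbols of ugugugugugugugug one by one yields ug ug ug ug ug ug ug ug ug ug ug ug ug ug ug ug; concatenated:

ugugugugugugugugugugugugugugugug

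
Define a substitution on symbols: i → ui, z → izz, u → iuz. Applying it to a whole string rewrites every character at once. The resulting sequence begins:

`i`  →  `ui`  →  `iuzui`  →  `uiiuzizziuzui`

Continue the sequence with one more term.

φ(uiiuzizziuzui) expands symbol-by-symbol to iuz ui ui iuz izz ui izz izz ui iuz izz iuz ui; joining the 13 pieces gives the next term.

iuzuiuiiuzizzuiizzizzuiiuzizziuzui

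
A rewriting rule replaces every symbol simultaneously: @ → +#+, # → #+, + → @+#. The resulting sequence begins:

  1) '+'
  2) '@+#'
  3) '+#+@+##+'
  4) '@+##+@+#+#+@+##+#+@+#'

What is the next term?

Rewriting the 21 symbols of @+##+@+#+#+@+##+#+@+# one by one yields +#+ @+# #+ #+ @+# +#+ @+# #+ @+# #+ @+# +#+ @+# #+ #+ @+# #+ @+# +#+ @+# #+; concatenated:

+#+@+##+#+@+#+#+@+##+@+##+@+#+#+@+##+#+@+##+@+#+#+@+##+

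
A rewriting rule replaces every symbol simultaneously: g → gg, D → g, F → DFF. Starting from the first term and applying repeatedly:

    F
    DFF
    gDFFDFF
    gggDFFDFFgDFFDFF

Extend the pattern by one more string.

gggggggDFFDFFgDFFDFFgggDFFDFFgDFFDFF

Applying the rule to each of the 16 symbols of gggDFFDFFgDFFDFF gives the pieces gg gg gg g DFF DFF g DFF DFF gg g DFF DFF g DFF DFF, which concatenate to the answer.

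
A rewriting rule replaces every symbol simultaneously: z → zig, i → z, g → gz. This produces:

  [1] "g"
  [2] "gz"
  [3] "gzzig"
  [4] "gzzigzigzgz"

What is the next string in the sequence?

Apply φ to gzzigzigzgz symbol by symbol: g→gz, z→zig, z→zig, i→z, g→gz, z→zig, i→z, g→gz, z→zig, g→gz, z→zig; joined: gz zig zig z gz zig z gz zig gz zig.

gzzigzigzgzzigzgzziggzzig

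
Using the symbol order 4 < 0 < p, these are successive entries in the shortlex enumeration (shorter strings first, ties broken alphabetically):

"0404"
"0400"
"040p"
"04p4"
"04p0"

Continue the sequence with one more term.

04pp

The successor of 04p0 increments the rightmost position that isn't already p and resets every position after it to 4.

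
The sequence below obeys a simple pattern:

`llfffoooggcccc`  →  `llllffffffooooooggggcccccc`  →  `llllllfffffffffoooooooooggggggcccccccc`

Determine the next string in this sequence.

Reading off run lengths: l runs 2, 4, 6; f runs 3, 6, 9; o runs 3, 6, 9; g runs 2, 4, 6; c runs 4, 6, 8 — each is linear in n (n = 1, 2, …).
At n = 4 the blocks have lengths 8, 12, 12, 8, 10.

llllllllffffffffffffooooooooooooggggggggcccccccccc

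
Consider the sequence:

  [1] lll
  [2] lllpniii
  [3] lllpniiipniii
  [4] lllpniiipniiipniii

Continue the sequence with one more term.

Each term is the previous one with pniii appended.
Applying this once more to lllpniiipniiipniii:

lllpniiipniiipniiipniii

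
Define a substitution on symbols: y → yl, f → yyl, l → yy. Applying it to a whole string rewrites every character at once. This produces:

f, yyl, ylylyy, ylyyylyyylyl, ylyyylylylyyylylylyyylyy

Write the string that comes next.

Rewriting the 24 symbols of ylyyylylylyyylylylyyylyy one by one yields yl yy yl yl yl yy yl yy yl yy yl yl yl yy yl yy yl yy yl yl yl yy yl yl; concatenated:

ylyyylylylyyylyyylyyylylylyyylyyylyyylylylyyylyl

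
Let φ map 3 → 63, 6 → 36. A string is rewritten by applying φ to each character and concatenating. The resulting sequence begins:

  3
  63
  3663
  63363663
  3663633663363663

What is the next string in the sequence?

Replace each of the 16 characters of 3663633663363663 in place — 63 36 36 63 36 63 63 36 36 63 63 36 63 36 36 63 — and concatenate.

63363663366363363663633663363663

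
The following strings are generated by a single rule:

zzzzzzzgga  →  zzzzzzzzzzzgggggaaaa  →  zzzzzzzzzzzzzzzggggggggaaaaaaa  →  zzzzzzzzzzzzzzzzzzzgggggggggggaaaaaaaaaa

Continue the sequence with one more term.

zzzzzzzzzzzzzzzzzzzzzzzggggggggggggggaaaaaaaaaaaaa

Term n consists of 4n+3 z's, followed by 3n-1 g's, followed by 3n-2 a's (n = 1, 2, …).
At n = 5 the blocks have lengths 23, 14, 13.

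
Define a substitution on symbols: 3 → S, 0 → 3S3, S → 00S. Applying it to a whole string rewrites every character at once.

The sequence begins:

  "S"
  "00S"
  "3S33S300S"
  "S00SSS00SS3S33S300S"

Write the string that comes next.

Replace each of the 19 characters of S00SSS00SS3S33S300S in place — 00S 3S3 3S3 00S 00S 00S 3S3 3S3 00S 00S S 00S S S 00S S 3S3 3S3 00S — and concatenate.

00S3S33S300S00S00S3S33S300S00SS00SSS00SS3S33S300S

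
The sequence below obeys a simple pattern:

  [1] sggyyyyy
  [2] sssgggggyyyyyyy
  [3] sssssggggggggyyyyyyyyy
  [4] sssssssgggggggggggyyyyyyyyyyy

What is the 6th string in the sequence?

Each string has the form s^{2n-1} g^{3n-1} y^{2n+3} (n = 1, 2, …).
At n = 6 the blocks have lengths 11, 17, 15.

sssssssssssgggggggggggggggggyyyyyyyyyyyyyyy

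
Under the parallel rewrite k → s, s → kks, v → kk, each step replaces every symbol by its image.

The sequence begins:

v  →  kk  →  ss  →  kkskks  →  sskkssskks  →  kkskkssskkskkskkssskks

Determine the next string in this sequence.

Rewriting the 22 symbols of kkskkssskkskkskkssskks one by one yields s s kks s s kks kks kks s s kks s s kks s s kks kks kks s s kks; concatenated:

sskkssskkskkskkssskkssskkssskkskkskkssskks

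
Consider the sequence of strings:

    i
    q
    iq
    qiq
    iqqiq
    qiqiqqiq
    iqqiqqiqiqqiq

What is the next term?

qiqiqqiqiqqiqqiqiqqiq

This is a Fibonacci-style word recurrence s(k) = s(k−2)·s(k−1): e.g. i·q = iq.
So term 8 is qiqiqqiq·iqqiqqiqiqqiq.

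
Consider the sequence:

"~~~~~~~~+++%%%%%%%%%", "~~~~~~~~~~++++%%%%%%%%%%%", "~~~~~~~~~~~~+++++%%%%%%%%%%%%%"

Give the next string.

Reading off run lengths: ~ runs 8, 10, 12; + runs 3, 4, 5; % runs 9, 11, 13 — each is linear in n, where the shown terms are n = 3, 4, 5.
At n = 6 the blocks have lengths 14, 6, 15.

~~~~~~~~~~~~~~++++++%%%%%%%%%%%%%%%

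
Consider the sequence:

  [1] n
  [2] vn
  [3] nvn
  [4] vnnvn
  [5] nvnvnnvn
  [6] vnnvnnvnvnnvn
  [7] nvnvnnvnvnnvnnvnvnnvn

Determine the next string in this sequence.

vnnvnnvnvnnvnnvnvnnvnvnnvnnvnvnnvn

From term 3 onward, concatenate the second-to-last term with the last: n·vn = nvn, vn·nvn = vnnvn, …
Continuing: vnnvnnvnvnnvn · nvnvnnvnvnnvnnvnvnnvn gives term 8.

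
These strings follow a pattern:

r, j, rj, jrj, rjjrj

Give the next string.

This is a Fibonacci-style word recurrence s(k) = s(k−2)·s(k−1): e.g. r·j = rj.
Continuing: jrj · rjjrj gives term 6.

jrjrjjrj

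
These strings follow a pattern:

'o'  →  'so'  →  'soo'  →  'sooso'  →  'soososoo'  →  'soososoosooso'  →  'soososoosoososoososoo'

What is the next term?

soososoosoososoososoosoososoosooso

Each term (from the third on) is the previous term followed by the one before it: term 3 = so·o = soo.
The next term joins soososoosoososoososoo and soososoosooso.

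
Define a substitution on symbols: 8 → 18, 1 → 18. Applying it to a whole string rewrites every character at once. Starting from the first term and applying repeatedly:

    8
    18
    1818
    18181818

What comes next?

1818181818181818

Apply φ to 18181818 symbol by symbol: 1→18, 8→18, 1→18, 8→18, 1→18, 8→18, 1→18, 8→18; joined: 18 18 18 18 18 18 18 18.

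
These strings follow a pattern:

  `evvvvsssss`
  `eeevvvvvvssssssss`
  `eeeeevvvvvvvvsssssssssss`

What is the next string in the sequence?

Term n consists of 2n-1 e's, followed by 2n+2 v's, followed by 3n+2 s's (n = 1, 2, …).
At n = 4 the blocks have lengths 7, 10, 14.

eeeeeeevvvvvvvvvvssssssssssssss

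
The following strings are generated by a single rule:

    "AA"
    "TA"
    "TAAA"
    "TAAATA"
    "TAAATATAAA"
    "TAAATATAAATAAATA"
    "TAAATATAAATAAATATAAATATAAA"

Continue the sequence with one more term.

TAAATATAAATAAATATAAATATAAATAAATATAAATAAATA

From term 3 onward, concatenate the last term with the second-to-last: TA·AA = TAAA, TAAA·TA = TAAATA, …
Continuing: TAAATATAAATAAATATAAATATAAA · TAAATATAAATAAATA gives term 8.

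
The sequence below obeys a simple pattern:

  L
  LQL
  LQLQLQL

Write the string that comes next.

Each string is two copies of the previous one joined by 'Q'.
So the next term is two copies of LQLQLQL with 'Q' between the halves.

LQLQLQLQLQLQLQL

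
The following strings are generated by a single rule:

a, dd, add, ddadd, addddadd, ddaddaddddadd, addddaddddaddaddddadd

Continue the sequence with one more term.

This is a Fibonacci-style word recurrence s(k) = s(k−2)·s(k−1): e.g. a·dd = add.
The next term joins ddaddaddddadd and addddaddddaddaddddadd.

ddaddaddddaddaddddaddddaddaddddadd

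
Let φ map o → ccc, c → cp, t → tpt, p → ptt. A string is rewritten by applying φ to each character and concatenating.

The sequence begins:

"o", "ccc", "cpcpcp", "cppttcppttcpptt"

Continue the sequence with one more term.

φ(cppttcppttcpptt) expands symbol-by-symbol to cp ptt ptt tpt tpt cp ptt ptt tpt tpt cp ptt ptt tpt tpt; joining the 15 pieces gives the next term.

cppttptttpttptcppttptttpttptcppttptttpttpt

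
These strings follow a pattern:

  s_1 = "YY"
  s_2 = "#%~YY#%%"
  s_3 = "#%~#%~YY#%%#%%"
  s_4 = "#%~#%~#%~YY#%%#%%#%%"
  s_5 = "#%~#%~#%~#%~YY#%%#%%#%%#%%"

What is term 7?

Every step adds #%~ to the front and #%% to the end of the previous string.
From #%~#%~#%~#%~YY#%%#%%#%%#%%, 2 further steps: #%~#%~#%~#%~YY#%%#%%#%%#%% → #%~#%~#%~#%~#%~YY#%%#%%#%%#%%#%% → (answer).

#%~#%~#%~#%~#%~#%~YY#%%#%%#%%#%%#%%#%%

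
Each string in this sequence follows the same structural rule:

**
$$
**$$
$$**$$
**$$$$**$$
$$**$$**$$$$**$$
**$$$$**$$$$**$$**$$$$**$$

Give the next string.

$$**$$**$$$$**$$**$$$$**$$$$**$$**$$$$**$$

This is a Fibonacci-style word recurrence s(k) = s(k−2)·s(k−1): e.g. **·$$ = **$$.
Continuing: $$**$$**$$$$**$$ · **$$$$**$$$$**$$**$$$$**$$ gives term 8.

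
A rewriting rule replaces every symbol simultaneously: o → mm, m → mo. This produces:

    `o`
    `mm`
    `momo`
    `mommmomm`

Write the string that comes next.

Rewriting each symbol of mommmomm: m→mo, o→mm, m→mo, m→mo, m→mo, o→mm, m→mo, m→mo, which concatenates to mo mm mo mo mo mm mo mo.

mommmomomommmomo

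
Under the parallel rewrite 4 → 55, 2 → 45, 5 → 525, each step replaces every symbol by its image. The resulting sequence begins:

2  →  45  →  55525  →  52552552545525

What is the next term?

5254552552545525525455255552552545525

Applying the rule to each of the 14 symbols of 52552552545525 gives the pieces 525 45 525 525 45 525 525 45 525 55 525 525 45 525, which concatenate to the answer.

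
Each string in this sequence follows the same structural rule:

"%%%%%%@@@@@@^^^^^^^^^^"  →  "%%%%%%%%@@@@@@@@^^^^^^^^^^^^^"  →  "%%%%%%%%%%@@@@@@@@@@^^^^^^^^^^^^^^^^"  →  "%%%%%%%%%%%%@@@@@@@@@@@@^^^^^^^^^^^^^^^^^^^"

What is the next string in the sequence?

%%%%%%%%%%%%%%@@@@@@@@@@@@@@^^^^^^^^^^^^^^^^^^^^^^

Each string has the form %^{2n} @^{2n} ^^{3n+1}, where the shown terms are n = 3, 4, 5, 6.
At n = 7 the blocks have lengths 14, 14, 22.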